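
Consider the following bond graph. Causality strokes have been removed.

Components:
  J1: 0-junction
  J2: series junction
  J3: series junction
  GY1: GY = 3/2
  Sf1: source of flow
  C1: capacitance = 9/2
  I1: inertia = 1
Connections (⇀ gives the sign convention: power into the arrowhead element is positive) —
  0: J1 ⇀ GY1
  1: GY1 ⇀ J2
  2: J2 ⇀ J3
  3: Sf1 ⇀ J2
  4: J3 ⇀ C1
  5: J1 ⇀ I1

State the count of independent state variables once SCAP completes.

bond 3 stroke→Sf1  (Sf1 fixes flow; stroke at Sf1)
bond 1 stroke→J2  (1-jn J2 has f-setter on 3)
bond 2 stroke→J2  (J2 flow already set via bond 3)
bond 4 stroke→J3  (common-f at J3 fixed by 2)
bond 0 stroke→J1  (GY GY1: same side as bond 1)
bond 5 stroke→I1  (common-e at J1 fixed by 0)

2  (C1, I1 all integral)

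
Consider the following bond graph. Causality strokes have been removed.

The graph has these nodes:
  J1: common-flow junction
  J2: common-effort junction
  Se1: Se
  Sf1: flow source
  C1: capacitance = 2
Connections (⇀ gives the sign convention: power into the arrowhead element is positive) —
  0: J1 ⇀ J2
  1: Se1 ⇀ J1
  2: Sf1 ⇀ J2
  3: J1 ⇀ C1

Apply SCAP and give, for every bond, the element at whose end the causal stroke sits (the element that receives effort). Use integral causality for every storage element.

#1 stroke→J1  (Se1: effort source, stroke at far end)
#2 stroke→Sf1  (Sf1 (Sf) sets flow on bond)
#0 stroke→J2  (J2: last free bond brings effort in)
#3 stroke→J1  (J1 flow already set via bond 0)

b0 |J2
b1 |J1
b2 |Sf1
b3 |J1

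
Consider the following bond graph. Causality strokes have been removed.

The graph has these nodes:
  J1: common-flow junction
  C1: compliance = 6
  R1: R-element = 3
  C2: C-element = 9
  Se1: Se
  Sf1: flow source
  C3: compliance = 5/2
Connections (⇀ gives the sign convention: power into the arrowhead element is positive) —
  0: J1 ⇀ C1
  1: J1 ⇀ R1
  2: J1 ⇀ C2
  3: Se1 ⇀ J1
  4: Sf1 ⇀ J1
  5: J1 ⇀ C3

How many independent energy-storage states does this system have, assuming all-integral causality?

3  (C1, C2, C3 all integral)

b3 →J1  (Se1 (Se) sets effort on bond)
b4 →Sf1  (Sf1: flow source, stroke at near end)
b0 →J1  (1-jn J1 has f-setter on 4)
b1 →J1  (J1: bond 4 brought flow, rest push out)
b2 →J1  (J1 flow already set via bond 4)
b5 →J1  (J1: bond 4 brought flow, rest push out)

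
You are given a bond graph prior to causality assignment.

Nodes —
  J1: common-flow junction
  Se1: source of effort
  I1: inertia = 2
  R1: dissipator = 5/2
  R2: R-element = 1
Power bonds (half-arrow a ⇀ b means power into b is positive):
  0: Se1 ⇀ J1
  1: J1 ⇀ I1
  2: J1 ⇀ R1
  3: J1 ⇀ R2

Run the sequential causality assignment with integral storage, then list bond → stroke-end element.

#0 stroke→J1  (Se1 (Se) sets effort on bond)
#1 stroke→I1  (I1: I, integral causality)
#2 stroke→J1  (1-jn J1 has f-setter on 1)
#3 stroke→J1  (1-jn J1 has f-setter on 1)

b0 |J1
b1 |I1
b2 |J1
b3 |J1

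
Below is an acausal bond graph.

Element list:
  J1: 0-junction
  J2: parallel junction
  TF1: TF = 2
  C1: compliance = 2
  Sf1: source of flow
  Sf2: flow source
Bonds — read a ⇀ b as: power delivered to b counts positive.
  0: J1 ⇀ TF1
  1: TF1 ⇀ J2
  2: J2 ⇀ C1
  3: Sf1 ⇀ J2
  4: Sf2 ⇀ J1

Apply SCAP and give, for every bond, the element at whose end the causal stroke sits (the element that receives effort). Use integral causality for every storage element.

b0 |J1
b1 |TF1
b2 |J2
b3 |Sf1
b4 |Sf2

bond 3 stroke at Sf1  (Sf1: flow source, stroke at near end)
bond 4 stroke at Sf2  (Sf2 fixes flow; stroke at Sf2)
bond 0 stroke at J1  (J1 needs exactly one e-in)
bond 1 stroke at TF1  (TF1 one-in-one-out from 0)
bond 2 stroke at J2  (closing 0-jn rule on J2)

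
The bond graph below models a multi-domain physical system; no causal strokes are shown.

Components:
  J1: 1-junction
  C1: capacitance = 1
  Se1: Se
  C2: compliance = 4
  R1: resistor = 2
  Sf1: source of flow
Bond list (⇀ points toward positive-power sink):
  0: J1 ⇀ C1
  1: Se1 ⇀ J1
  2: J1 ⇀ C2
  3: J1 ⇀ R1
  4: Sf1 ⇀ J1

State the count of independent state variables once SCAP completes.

bond 1 stroke→J1  (Se1: effort source, stroke at far end)
bond 4 stroke→Sf1  (Sf1 (Sf) sets flow on bond)
bond 0 stroke→J1  (1-jn J1 has f-setter on 4)
bond 2 stroke→J1  (1-jn J1 has f-setter on 4)
bond 3 stroke→J1  (J1 flow already set via bond 4)

2  (C1, C2 all integral)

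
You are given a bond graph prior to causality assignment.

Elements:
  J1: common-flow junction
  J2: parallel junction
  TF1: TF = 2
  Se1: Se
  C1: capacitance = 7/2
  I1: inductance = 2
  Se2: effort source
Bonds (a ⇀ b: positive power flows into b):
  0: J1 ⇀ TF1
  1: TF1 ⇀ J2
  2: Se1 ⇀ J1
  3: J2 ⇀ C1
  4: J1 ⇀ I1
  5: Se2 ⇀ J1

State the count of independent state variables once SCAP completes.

#2 |J1  (Se1: effort source, stroke at far end)
#5 |J1  (Se2: effort source, stroke at far end)
#3 |J2  (C1: C, integral causality)
#1 |TF1  (J2 effort already set via bond 3)
#0 |J1  (TF1: transformer flips bond 1)
#4 |I1  (J1 needs exactly one f-in)

2  (C1, I1 all integral)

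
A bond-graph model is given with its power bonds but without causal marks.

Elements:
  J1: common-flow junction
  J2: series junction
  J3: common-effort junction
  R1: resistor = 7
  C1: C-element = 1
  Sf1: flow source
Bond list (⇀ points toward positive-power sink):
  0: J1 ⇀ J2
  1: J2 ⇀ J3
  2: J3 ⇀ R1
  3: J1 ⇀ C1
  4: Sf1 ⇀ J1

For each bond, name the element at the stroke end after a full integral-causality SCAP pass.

b4 →Sf1  (source Sf1 imposes f)
b0 →J1  (J1: bond 4 brought flow, rest push out)
b3 →J1  (1-jn J1 has f-setter on 4)
b1 →J2  (J2 flow already set via bond 0)
b2 →J3  (J3: last free bond brings effort in)

#0 →J1
#1 →J2
#2 →J3
#3 →J1
#4 →Sf1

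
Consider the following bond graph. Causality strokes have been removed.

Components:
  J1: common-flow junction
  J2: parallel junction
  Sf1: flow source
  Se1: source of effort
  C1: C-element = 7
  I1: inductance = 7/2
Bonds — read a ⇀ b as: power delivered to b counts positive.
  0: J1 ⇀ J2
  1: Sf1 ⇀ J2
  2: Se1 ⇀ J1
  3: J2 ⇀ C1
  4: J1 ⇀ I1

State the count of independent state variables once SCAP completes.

2  (C1, I1 all integral)

b1 |Sf1  (Sf1: flow source, stroke at near end)
b2 |J1  (Se1 fixes effort; stroke away)
b3 |J2  (prefer integral on C1)
b0 |J1  (0-jn J2 has e-setter on 3)
b4 |I1  (J1: last free bond brings flow in)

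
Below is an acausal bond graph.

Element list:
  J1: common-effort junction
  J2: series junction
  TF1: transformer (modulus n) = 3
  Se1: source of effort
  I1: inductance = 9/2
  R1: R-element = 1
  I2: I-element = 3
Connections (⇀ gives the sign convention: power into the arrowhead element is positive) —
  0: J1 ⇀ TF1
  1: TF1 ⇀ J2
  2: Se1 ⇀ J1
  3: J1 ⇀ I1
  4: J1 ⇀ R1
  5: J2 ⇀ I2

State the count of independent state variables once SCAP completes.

bond 2 stroke→J1  (Se1 (Se) sets effort on bond)
bond 0 stroke→TF1  (0-jn J1 has e-setter on 2)
bond 3 stroke→I1  (J1: bond 2 brought effort, rest push out)
bond 4 stroke→R1  (J1 effort already set via bond 2)
bond 1 stroke→J2  (TF1: transformer flips bond 0)
bond 5 stroke→I2  (only one flow-in slot at J2)

2  (I1, I2 all integral)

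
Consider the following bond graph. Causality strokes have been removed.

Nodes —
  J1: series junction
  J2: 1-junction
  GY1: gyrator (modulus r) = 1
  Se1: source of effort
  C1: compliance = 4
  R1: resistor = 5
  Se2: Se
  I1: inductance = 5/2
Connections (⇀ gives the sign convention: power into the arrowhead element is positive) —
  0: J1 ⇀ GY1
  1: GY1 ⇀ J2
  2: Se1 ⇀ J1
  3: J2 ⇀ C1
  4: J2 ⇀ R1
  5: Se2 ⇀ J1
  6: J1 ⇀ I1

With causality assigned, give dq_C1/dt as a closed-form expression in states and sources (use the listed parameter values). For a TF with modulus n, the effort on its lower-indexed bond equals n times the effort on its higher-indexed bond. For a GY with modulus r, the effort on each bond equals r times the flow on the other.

b2 stroke at J1  (Se1: effort source, stroke at far end)
b5 stroke at J1  (Se2: effort source, stroke at far end)
b3 stroke at J2  (C1 integral (e out))
b6 stroke at I1  (prefer integral on I1)
b0 stroke at J1  (common-f at J1 fixed by 6)
b1 stroke at J2  (GY1: gyrator matches bond 0)
b4 stroke at R1  (J2 needs exactly one f-in)

dq_C1/dt = 2*p_I1/25 - q_C1/20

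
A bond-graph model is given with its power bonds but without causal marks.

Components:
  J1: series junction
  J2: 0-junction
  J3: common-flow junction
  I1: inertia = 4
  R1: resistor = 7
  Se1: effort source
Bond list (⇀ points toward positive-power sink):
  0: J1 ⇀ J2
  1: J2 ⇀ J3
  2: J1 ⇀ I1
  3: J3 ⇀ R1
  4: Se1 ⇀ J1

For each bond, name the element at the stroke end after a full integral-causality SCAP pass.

#0 →J1
#1 →J2
#2 →I1
#3 →J3
#4 →J1

b4 stroke at J1  (Se1 (Se) sets effort on bond)
b2 stroke at I1  (I1 outputs flow p/I1)
b0 stroke at J1  (common-f at J1 fixed by 2)
b1 stroke at J2  (closing 0-jn rule on J2)
b3 stroke at J3  (J3 flow already set via bond 1)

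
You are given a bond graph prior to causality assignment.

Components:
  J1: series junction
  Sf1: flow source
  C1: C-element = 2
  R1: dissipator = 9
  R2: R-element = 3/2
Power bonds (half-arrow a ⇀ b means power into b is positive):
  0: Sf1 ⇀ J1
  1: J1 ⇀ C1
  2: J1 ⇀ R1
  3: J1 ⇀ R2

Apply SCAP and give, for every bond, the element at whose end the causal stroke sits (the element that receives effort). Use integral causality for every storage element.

β0 stroke at Sf1
β1 stroke at J1
β2 stroke at J1
β3 stroke at J1

bond 0 stroke at Sf1  (Sf1 fixes flow; stroke at Sf1)
bond 1 stroke at J1  (1-jn J1 has f-setter on 0)
bond 2 stroke at J1  (common-f at J1 fixed by 0)
bond 3 stroke at J1  (J1 flow already set via bond 0)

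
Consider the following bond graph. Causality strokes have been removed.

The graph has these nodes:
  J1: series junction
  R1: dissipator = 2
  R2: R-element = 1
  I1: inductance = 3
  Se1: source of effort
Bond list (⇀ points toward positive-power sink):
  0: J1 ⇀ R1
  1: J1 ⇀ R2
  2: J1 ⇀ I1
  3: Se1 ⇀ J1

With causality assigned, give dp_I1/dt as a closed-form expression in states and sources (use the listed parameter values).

dp_I1/dt = E_Se1 - p_I1

b3 stroke at J1  (source Se1 imposes e)
b2 stroke at I1  (I1: I, integral causality)
b0 stroke at J1  (1-jn J1 has f-setter on 2)
b1 stroke at J1  (J1 flow already set via bond 2)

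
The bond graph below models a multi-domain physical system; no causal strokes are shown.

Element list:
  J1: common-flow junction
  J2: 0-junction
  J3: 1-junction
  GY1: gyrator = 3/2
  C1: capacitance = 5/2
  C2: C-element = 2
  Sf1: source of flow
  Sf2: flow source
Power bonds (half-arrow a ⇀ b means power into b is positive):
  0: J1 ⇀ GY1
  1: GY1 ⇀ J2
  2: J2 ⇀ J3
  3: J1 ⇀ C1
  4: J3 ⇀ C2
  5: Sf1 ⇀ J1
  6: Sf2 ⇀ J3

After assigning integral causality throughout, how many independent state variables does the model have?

2  (C1, C2 all integral)

#5 |Sf1  (Sf1: flow source, stroke at near end)
#6 |Sf2  (Sf2: flow source, stroke at near end)
#0 |J1  (common-f at J1 fixed by 5)
#3 |J1  (J1: bond 5 brought flow, rest push out)
#2 |J3  (J3: bond 6 brought flow, rest push out)
#4 |J3  (1-jn J3 has f-setter on 6)
#1 |J2  (GY1: gyrator matches bond 0)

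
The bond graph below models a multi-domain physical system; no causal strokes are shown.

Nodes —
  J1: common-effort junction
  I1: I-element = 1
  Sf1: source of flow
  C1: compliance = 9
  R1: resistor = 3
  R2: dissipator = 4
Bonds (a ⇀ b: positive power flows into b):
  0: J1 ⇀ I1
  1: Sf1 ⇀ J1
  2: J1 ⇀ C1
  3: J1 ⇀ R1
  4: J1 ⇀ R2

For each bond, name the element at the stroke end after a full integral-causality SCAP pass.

b0 stroke at I1
b1 stroke at Sf1
b2 stroke at J1
b3 stroke at R1
b4 stroke at R2

b1 |Sf1  (Sf1 (Sf) sets flow on bond)
b0 |I1  (I1: I, integral causality)
b2 |J1  (C1: C, integral causality)
b3 |R1  (J1 effort already set via bond 2)
b4 |R2  (0-jn J1 has e-setter on 2)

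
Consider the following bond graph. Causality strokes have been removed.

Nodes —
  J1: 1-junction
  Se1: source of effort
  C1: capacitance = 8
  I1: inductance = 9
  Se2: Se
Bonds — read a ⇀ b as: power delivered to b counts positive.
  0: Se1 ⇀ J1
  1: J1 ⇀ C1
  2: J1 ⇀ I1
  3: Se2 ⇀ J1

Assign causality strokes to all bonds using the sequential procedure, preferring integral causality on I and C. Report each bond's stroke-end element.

β0 stroke→J1  (Se1 (Se) sets effort on bond)
β3 stroke→J1  (Se2: effort source, stroke at far end)
β1 stroke→J1  (C1: C, integral causality)
β2 stroke→I1  (only one flow-in slot at J1)

β0 stroke→J1
β1 stroke→J1
β2 stroke→I1
β3 stroke→J1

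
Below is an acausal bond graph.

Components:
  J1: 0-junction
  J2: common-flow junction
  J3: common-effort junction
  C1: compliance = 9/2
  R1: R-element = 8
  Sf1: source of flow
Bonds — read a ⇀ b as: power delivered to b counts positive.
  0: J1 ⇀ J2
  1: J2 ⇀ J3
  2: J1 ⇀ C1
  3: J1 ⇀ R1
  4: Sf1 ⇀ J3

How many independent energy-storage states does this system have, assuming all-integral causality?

bond 4 |Sf1  (source Sf1 imposes f)
bond 1 |J3  (closing 0-jn rule on J3)
bond 0 |J2  (1-jn J2 has f-setter on 1)
bond 2 |J1  (C1 outputs effort q/C1)
bond 3 |R1  (J1: bond 2 brought effort, rest push out)

1  (C1 all integral)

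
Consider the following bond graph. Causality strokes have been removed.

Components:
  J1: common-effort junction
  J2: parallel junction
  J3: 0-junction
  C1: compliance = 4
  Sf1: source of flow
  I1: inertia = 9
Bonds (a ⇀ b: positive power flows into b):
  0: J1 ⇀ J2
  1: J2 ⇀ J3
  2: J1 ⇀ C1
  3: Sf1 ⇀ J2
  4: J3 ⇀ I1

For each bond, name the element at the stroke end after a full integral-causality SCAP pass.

bond 3 →Sf1  (Sf1 fixes flow; stroke at Sf1)
bond 2 →J1  (C1 integral (e out))
bond 0 →J2  (J1 effort already set via bond 2)
bond 1 →J3  (J2 effort already set via bond 0)
bond 4 →I1  (J3 effort already set via bond 1)

b0 |J2
b1 |J3
b2 |J1
b3 |Sf1
b4 |I1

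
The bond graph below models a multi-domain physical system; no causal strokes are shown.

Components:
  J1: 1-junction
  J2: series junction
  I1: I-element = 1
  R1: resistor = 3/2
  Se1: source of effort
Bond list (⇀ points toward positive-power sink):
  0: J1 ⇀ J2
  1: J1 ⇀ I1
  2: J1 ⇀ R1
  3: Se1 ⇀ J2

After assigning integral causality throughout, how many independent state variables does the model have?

1  (I1 all integral)

β3 |J2  (Se1: effort source, stroke at far end)
β0 |J1  (closing 1-jn rule on J2)
β1 |I1  (I1: I, integral causality)
β2 |J1  (J1: bond 1 brought flow, rest push out)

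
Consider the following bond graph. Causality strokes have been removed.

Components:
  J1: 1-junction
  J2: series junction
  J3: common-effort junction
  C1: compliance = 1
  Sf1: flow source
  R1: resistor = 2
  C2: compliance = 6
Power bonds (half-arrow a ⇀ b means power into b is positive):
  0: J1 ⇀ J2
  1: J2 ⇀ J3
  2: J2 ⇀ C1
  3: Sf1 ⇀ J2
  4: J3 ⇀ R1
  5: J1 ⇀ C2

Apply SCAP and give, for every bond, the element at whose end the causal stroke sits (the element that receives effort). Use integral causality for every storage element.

bond 3 →Sf1  (source Sf1 imposes f)
bond 0 →J2  (1-jn J2 has f-setter on 3)
bond 1 →J2  (1-jn J2 has f-setter on 3)
bond 2 →J2  (1-jn J2 has f-setter on 3)
bond 4 →J3  (J3 needs exactly one e-in)
bond 5 →J1  (J1: bond 0 brought flow, rest push out)

#0 |J2
#1 |J2
#2 |J2
#3 |Sf1
#4 |J3
#5 |J1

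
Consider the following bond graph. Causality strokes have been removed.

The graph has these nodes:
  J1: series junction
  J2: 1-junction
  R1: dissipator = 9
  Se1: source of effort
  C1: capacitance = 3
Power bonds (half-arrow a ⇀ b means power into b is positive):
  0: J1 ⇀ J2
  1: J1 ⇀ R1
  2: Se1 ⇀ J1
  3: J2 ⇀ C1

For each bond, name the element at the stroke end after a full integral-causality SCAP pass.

#0 stroke at J1
#1 stroke at R1
#2 stroke at J1
#3 stroke at J2

b2 stroke at J1  (Se1 fixes effort; stroke away)
b3 stroke at J2  (prefer integral on C1)
b0 stroke at J1  (only one flow-in slot at J2)
b1 stroke at R1  (J1 needs exactly one f-in)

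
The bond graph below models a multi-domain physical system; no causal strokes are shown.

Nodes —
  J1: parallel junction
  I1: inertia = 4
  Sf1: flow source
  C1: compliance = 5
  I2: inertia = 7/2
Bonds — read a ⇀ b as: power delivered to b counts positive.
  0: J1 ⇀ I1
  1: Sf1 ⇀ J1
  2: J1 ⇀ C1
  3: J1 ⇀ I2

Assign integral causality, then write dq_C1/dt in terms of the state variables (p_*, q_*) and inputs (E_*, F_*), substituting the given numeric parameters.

dq_C1/dt = F_Sf1 - p_I1/4 - 2*p_I2/7

#1 stroke→Sf1  (Sf1 fixes flow; stroke at Sf1)
#0 stroke→I1  (I1: I, integral causality)
#2 stroke→J1  (prefer integral on C1)
#3 stroke→I2  (J1 effort already set via bond 2)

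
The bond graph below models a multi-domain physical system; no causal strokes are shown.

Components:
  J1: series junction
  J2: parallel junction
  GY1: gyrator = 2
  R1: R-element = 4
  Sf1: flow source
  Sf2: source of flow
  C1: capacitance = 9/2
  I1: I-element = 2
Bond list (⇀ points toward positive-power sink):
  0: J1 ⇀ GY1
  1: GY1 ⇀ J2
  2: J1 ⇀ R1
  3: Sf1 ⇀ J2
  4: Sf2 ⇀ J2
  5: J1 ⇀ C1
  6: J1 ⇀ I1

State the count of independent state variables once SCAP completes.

2  (C1, I1 all integral)

bond 3 →Sf1  (Sf1 (Sf) sets flow on bond)
bond 4 →Sf2  (Sf2: flow source, stroke at near end)
bond 1 →J2  (only one effort-in slot at J2)
bond 0 →J1  (GY1 both-in/both-out from 1)
bond 5 →J1  (C1 outputs effort q/C1)
bond 6 →I1  (I1: I, integral causality)
bond 2 →J1  (common-f at J1 fixed by 6)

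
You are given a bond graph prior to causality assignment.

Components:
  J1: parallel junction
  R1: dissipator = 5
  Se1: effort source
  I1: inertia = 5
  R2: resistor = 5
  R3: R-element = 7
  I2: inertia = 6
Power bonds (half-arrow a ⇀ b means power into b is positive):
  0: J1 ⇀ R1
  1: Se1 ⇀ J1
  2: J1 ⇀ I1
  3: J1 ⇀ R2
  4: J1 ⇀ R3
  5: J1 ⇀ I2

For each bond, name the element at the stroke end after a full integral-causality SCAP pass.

β1 stroke→J1  (Se1 (Se) sets effort on bond)
β0 stroke→R1  (J1: bond 1 brought effort, rest push out)
β2 stroke→I1  (common-e at J1 fixed by 1)
β3 stroke→R2  (common-e at J1 fixed by 1)
β4 stroke→R3  (common-e at J1 fixed by 1)
β5 stroke→I2  (J1 effort already set via bond 1)

b0 stroke→R1
b1 stroke→J1
b2 stroke→I1
b3 stroke→R2
b4 stroke→R3
b5 stroke→I2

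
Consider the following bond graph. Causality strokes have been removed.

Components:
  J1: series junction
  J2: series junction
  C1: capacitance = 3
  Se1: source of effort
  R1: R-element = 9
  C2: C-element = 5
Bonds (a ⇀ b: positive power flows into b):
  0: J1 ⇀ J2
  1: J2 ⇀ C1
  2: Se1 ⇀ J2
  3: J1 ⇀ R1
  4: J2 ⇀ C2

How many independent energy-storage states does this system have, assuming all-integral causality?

β2 |J2  (Se1: effort source, stroke at far end)
β1 |J2  (C1 outputs effort q/C1)
β4 |J2  (prefer integral on C2)
β0 |J1  (closing 1-jn rule on J2)
β3 |R1  (closing 1-jn rule on J1)

2  (C1, C2 all integral)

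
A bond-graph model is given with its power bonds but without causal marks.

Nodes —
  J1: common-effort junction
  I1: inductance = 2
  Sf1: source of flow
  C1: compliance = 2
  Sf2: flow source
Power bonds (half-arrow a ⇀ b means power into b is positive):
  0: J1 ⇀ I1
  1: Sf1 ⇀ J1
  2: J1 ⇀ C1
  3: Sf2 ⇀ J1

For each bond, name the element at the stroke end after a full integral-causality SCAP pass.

#0 stroke at I1
#1 stroke at Sf1
#2 stroke at J1
#3 stroke at Sf2

b1 |Sf1  (Sf1: flow source, stroke at near end)
b3 |Sf2  (source Sf2 imposes f)
b0 |I1  (I1 outputs flow p/I1)
b2 |J1  (only one effort-in slot at J1)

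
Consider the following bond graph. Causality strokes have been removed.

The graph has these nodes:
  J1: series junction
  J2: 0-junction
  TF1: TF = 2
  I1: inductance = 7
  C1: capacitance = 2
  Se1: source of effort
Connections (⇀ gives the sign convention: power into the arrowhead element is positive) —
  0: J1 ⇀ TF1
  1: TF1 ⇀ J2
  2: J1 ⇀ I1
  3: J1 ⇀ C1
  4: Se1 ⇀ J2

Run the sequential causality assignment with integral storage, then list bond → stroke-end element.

bond 4 stroke at J2  (Se1 fixes effort; stroke away)
bond 1 stroke at TF1  (J2 effort already set via bond 4)
bond 0 stroke at J1  (TF TF1: opposite of bond 1)
bond 2 stroke at I1  (prefer integral on I1)
bond 3 stroke at J1  (J1: bond 2 brought flow, rest push out)

b0 |J1
b1 |TF1
b2 |I1
b3 |J1
b4 |J2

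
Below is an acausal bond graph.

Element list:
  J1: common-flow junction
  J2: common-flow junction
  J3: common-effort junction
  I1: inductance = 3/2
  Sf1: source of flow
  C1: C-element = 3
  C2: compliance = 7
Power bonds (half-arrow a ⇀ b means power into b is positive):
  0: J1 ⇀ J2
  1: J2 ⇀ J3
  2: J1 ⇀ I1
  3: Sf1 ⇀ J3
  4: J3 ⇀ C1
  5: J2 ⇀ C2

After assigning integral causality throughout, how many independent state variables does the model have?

3  (C1, C2, I1 all integral)

bond 3 stroke→Sf1  (Sf1: flow source, stroke at near end)
bond 2 stroke→I1  (prefer integral on I1)
bond 0 stroke→J1  (J1: bond 2 brought flow, rest push out)
bond 1 stroke→J2  (J2: bond 0 brought flow, rest push out)
bond 5 stroke→J2  (1-jn J2 has f-setter on 0)
bond 4 stroke→J3  (J3: last free bond brings effort in)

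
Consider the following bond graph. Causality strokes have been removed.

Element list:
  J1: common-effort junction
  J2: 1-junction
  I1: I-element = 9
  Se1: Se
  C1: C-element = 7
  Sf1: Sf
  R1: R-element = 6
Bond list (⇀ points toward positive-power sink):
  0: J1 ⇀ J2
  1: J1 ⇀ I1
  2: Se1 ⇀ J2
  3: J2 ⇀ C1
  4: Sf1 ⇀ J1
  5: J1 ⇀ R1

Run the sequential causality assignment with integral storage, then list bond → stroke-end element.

bond 2 stroke→J2  (Se1 fixes effort; stroke away)
bond 4 stroke→Sf1  (Sf1 fixes flow; stroke at Sf1)
bond 1 stroke→I1  (I1 integral (f out))
bond 3 stroke→J2  (prefer integral on C1)
bond 0 stroke→J1  (closing 1-jn rule on J2)
bond 5 stroke→R1  (J1: bond 0 brought effort, rest push out)

β0 →J1
β1 →I1
β2 →J2
β3 →J2
β4 →Sf1
β5 →R1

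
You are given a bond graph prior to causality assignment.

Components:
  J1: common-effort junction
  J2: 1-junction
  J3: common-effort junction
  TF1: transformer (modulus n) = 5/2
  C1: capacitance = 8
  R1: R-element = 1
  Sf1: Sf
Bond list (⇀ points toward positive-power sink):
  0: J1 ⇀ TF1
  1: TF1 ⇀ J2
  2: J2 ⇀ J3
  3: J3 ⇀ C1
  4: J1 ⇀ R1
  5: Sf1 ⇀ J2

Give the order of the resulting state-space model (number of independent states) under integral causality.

1  (C1 all integral)

#5 stroke→Sf1  (Sf1 fixes flow; stroke at Sf1)
#1 stroke→J2  (common-f at J2 fixed by 5)
#2 stroke→J2  (J2: bond 5 brought flow, rest push out)
#3 stroke→J3  (closing 0-jn rule on J3)
#0 stroke→TF1  (TF1 one-in-one-out from 1)
#4 stroke→J1  (only one effort-in slot at J1)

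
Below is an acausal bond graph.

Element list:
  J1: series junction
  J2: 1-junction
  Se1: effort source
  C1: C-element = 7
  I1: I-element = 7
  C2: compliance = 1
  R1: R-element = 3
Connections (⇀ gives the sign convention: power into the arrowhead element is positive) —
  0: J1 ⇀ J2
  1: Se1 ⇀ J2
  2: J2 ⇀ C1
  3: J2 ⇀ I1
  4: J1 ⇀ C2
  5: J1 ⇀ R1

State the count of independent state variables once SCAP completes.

#1 |J2  (source Se1 imposes e)
#2 |J2  (C1 integral (e out))
#3 |I1  (I1 integral (f out))
#0 |J2  (1-jn J2 has f-setter on 3)
#4 |J1  (common-f at J1 fixed by 0)
#5 |J1  (common-f at J1 fixed by 0)

3  (C1, C2, I1 all integral)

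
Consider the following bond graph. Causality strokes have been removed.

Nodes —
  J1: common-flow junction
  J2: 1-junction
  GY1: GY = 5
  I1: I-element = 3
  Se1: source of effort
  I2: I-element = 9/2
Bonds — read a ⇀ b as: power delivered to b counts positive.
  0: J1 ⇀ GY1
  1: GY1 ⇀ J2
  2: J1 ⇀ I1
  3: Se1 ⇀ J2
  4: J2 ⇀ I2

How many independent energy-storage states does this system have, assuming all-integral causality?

2  (I1, I2 all integral)

#3 →J2  (Se1: effort source, stroke at far end)
#2 →I1  (I1 integral (f out))
#0 →J1  (J1: bond 2 brought flow, rest push out)
#1 →J2  (GY1: gyrator matches bond 0)
#4 →I2  (closing 1-jn rule on J2)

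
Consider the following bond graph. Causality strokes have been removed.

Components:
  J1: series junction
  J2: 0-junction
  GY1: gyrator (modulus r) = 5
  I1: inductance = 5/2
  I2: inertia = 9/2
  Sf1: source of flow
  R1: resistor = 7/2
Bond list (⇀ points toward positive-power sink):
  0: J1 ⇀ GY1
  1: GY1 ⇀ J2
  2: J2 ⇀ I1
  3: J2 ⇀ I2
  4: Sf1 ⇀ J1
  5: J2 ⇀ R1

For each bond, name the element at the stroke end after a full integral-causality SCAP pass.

bond 0 stroke at J1
bond 1 stroke at J2
bond 2 stroke at I1
bond 3 stroke at I2
bond 4 stroke at Sf1
bond 5 stroke at R1

b4 |Sf1  (Sf1 fixes flow; stroke at Sf1)
b0 |J1  (common-f at J1 fixed by 4)
b1 |J2  (GY1: gyrator matches bond 0)
b2 |I1  (0-jn J2 has e-setter on 1)
b3 |I2  (0-jn J2 has e-setter on 1)
b5 |R1  (0-jn J2 has e-setter on 1)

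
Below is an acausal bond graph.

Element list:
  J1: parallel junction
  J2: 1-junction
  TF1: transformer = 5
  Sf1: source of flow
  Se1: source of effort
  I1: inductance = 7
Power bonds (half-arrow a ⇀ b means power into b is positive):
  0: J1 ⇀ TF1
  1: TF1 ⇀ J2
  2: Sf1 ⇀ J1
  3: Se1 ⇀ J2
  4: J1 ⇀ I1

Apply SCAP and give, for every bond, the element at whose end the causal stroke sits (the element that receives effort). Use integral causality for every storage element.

β0 →J1
β1 →TF1
β2 →Sf1
β3 →J2
β4 →I1

b2 stroke→Sf1  (Sf1 fixes flow; stroke at Sf1)
b3 stroke→J2  (Se1 fixes effort; stroke away)
b1 stroke→TF1  (J2 needs exactly one f-in)
b0 stroke→J1  (TF1: transformer flips bond 1)
b4 stroke→I1  (J1: bond 0 brought effort, rest push out)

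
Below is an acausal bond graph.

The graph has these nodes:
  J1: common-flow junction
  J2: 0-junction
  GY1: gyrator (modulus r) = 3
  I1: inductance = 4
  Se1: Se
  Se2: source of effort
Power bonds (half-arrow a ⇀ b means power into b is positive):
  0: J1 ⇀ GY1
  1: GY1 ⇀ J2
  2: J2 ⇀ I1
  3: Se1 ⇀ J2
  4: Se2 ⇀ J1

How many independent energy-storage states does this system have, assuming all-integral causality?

b3 |J2  (Se1: effort source, stroke at far end)
b4 |J1  (source Se2 imposes e)
b0 |GY1  (closing 1-jn rule on J1)
b1 |GY1  (common-e at J2 fixed by 3)
b2 |I1  (J2: bond 3 brought effort, rest push out)

1  (I1 all integral)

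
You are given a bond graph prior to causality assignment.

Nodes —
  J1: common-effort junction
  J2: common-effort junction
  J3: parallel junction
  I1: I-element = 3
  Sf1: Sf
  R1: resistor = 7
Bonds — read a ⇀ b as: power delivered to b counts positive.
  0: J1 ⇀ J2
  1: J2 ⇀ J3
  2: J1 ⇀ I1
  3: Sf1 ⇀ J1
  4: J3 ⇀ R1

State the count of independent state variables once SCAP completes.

1  (I1 all integral)

#3 →Sf1  (Sf1: flow source, stroke at near end)
#2 →I1  (I1 integral (f out))
#0 →J1  (closing 0-jn rule on J1)
#1 →J2  (closing 0-jn rule on J2)
#4 →J3  (closing 0-jn rule on J3)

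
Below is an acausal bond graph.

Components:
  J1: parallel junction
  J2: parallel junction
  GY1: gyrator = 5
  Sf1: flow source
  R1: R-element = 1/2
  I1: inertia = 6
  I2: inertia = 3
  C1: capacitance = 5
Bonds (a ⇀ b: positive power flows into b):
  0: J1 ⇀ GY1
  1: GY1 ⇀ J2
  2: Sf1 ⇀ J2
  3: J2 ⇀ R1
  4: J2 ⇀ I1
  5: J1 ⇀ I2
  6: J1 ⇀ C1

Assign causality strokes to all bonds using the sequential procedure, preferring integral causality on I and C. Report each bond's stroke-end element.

#2 stroke at Sf1  (Sf1: flow source, stroke at near end)
#4 stroke at I1  (I1: I, integral causality)
#5 stroke at I2  (I2 outputs flow p/I2)
#6 stroke at J1  (C1: C, integral causality)
#0 stroke at GY1  (J1 effort already set via bond 6)
#1 stroke at GY1  (GY GY1: same side as bond 0)
#3 stroke at J2  (J2 needs exactly one e-in)

b0 stroke→GY1
b1 stroke→GY1
b2 stroke→Sf1
b3 stroke→J2
b4 stroke→I1
b5 stroke→I2
b6 stroke→J1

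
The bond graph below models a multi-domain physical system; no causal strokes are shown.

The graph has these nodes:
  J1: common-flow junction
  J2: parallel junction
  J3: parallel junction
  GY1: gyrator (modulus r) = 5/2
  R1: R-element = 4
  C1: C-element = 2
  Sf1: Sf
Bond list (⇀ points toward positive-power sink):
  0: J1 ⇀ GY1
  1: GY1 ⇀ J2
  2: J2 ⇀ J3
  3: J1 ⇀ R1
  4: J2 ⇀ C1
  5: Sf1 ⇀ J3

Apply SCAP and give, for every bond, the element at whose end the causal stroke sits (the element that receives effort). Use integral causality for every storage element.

#0 stroke at GY1
#1 stroke at GY1
#2 stroke at J3
#3 stroke at J1
#4 stroke at J2
#5 stroke at Sf1

b5 →Sf1  (Sf1: flow source, stroke at near end)
b2 →J3  (closing 0-jn rule on J3)
b4 →J2  (C1 outputs effort q/C1)
b1 →GY1  (0-jn J2 has e-setter on 4)
b0 →GY1  (through GY1, causality inverts; strokes same side of GY1)
b3 →J1  (1-jn J1 has f-setter on 0)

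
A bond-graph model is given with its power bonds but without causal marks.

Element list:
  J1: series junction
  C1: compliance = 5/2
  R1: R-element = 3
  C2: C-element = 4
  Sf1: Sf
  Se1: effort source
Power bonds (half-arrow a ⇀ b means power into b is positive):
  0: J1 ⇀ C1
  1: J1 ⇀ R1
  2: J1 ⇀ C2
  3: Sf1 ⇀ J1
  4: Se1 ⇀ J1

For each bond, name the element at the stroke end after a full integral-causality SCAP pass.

β3 stroke at Sf1  (Sf1 fixes flow; stroke at Sf1)
β4 stroke at J1  (source Se1 imposes e)
β0 stroke at J1  (common-f at J1 fixed by 3)
β1 stroke at J1  (J1: bond 3 brought flow, rest push out)
β2 stroke at J1  (common-f at J1 fixed by 3)

b0 stroke at J1
b1 stroke at J1
b2 stroke at J1
b3 stroke at Sf1
b4 stroke at J1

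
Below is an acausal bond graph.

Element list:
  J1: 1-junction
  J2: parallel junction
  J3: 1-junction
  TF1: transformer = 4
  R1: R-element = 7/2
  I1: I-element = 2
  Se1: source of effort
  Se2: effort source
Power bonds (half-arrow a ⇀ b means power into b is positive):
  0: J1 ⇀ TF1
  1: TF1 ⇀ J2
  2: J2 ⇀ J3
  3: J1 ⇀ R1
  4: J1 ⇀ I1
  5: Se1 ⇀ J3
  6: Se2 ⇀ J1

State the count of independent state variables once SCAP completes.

1  (I1 all integral)

bond 5 |J3  (Se1 fixes effort; stroke away)
bond 6 |J1  (Se2 (Se) sets effort on bond)
bond 2 |J2  (closing 1-jn rule on J3)
bond 1 |TF1  (0-jn J2 has e-setter on 2)
bond 0 |J1  (TF TF1: opposite of bond 1)
bond 4 |I1  (I1: I, integral causality)
bond 3 |J1  (common-f at J1 fixed by 4)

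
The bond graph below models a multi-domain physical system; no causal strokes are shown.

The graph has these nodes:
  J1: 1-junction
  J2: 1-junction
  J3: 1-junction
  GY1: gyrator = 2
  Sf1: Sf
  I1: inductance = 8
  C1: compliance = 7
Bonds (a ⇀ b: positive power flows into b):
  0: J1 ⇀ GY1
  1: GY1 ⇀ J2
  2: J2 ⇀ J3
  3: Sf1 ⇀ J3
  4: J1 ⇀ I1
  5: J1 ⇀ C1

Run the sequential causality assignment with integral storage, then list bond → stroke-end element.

bond 0 →J1
bond 1 →J2
bond 2 →J3
bond 3 →Sf1
bond 4 →I1
bond 5 →J1

β3 →Sf1  (source Sf1 imposes f)
β2 →J3  (J3 flow already set via bond 3)
β1 →J2  (J2: bond 2 brought flow, rest push out)
β0 →J1  (through GY1, causality inverts; strokes same side of GY1)
β4 →I1  (I1: I, integral causality)
β5 →J1  (J1: bond 4 brought flow, rest push out)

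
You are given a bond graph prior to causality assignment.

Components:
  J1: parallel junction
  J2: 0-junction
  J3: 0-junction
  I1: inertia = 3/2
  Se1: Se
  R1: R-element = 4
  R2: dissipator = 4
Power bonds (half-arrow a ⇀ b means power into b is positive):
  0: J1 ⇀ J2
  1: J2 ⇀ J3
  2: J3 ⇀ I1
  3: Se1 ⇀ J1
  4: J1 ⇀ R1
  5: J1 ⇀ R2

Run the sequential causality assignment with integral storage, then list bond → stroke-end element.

bond 0 stroke→J2
bond 1 stroke→J3
bond 2 stroke→I1
bond 3 stroke→J1
bond 4 stroke→R1
bond 5 stroke→R2

bond 3 stroke at J1  (Se1: effort source, stroke at far end)
bond 0 stroke at J2  (common-e at J1 fixed by 3)
bond 4 stroke at R1  (J1: bond 3 brought effort, rest push out)
bond 5 stroke at R2  (common-e at J1 fixed by 3)
bond 1 stroke at J3  (common-e at J2 fixed by 0)
bond 2 stroke at I1  (0-jn J3 has e-setter on 1)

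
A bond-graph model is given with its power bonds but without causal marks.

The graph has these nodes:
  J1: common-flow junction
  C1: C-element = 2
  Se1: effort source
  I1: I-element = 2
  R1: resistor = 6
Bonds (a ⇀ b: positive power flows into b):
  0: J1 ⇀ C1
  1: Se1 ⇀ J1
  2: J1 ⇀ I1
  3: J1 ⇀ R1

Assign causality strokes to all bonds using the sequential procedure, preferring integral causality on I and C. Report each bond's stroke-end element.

#0 stroke at J1
#1 stroke at J1
#2 stroke at I1
#3 stroke at J1

β1 stroke at J1  (source Se1 imposes e)
β0 stroke at J1  (prefer integral on C1)
β2 stroke at I1  (prefer integral on I1)
β3 stroke at J1  (1-jn J1 has f-setter on 2)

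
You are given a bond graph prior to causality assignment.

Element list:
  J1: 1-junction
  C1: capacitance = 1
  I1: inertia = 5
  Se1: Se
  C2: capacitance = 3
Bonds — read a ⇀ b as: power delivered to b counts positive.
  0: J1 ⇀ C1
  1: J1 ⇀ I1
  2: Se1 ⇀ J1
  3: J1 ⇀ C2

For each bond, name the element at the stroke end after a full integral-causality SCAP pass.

b2 stroke→J1  (Se1: effort source, stroke at far end)
b0 stroke→J1  (C1 outputs effort q/C1)
b1 stroke→I1  (prefer integral on I1)
b3 stroke→J1  (J1 flow already set via bond 1)

#0 →J1
#1 →I1
#2 →J1
#3 →J1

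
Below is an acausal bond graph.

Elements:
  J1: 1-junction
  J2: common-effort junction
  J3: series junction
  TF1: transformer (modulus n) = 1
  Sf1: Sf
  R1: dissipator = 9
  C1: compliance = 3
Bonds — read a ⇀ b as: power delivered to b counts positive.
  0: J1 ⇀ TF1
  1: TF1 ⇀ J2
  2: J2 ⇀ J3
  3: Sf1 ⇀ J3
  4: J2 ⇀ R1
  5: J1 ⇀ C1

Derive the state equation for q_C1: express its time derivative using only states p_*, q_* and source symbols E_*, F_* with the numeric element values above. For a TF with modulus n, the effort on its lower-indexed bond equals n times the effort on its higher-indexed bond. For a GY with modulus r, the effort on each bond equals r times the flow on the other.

b3 stroke at Sf1  (Sf1: flow source, stroke at near end)
b2 stroke at J3  (1-jn J3 has f-setter on 3)
b5 stroke at J1  (C1 outputs effort q/C1)
b0 stroke at TF1  (closing 1-jn rule on J1)
b1 stroke at J2  (through TF1, causality passes straight; one stroke at TF1)
b4 stroke at R1  (J2: bond 1 brought effort, rest push out)

dq_C1/dt = F_Sf1 - q_C1/27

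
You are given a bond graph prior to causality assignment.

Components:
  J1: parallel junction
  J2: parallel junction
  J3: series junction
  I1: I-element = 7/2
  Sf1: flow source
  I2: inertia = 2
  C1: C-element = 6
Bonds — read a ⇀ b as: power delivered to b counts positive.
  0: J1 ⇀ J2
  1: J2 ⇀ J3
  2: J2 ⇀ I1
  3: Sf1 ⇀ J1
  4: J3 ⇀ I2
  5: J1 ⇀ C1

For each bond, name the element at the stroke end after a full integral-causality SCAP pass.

b0 stroke at J2
b1 stroke at J3
b2 stroke at I1
b3 stroke at Sf1
b4 stroke at I2
b5 stroke at J1

#3 stroke at Sf1  (Sf1 fixes flow; stroke at Sf1)
#2 stroke at I1  (prefer integral on I1)
#4 stroke at I2  (I2: I, integral causality)
#1 stroke at J3  (J3: bond 4 brought flow, rest push out)
#0 stroke at J2  (J2: last free bond brings effort in)
#5 stroke at J1  (closing 0-jn rule on J1)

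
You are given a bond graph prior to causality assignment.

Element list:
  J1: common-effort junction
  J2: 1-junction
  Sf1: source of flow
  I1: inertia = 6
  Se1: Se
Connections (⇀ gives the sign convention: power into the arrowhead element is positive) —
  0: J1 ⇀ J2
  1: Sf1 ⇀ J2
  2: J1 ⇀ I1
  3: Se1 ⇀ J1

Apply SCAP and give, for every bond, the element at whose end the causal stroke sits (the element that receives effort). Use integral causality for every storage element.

b0 |J2
b1 |Sf1
b2 |I1
b3 |J1

#1 |Sf1  (Sf1: flow source, stroke at near end)
#3 |J1  (Se1 (Se) sets effort on bond)
#0 |J2  (common-e at J1 fixed by 3)
#2 |I1  (common-e at J1 fixed by 3)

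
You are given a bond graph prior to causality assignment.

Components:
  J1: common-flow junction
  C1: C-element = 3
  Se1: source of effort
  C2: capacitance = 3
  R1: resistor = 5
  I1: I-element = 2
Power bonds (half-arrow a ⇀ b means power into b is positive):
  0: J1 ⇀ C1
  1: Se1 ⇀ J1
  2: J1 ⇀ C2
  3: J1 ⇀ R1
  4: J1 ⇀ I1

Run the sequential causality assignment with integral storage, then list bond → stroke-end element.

b1 stroke→J1  (Se1 (Se) sets effort on bond)
b0 stroke→J1  (C1: C, integral causality)
b2 stroke→J1  (C2: C, integral causality)
b4 stroke→I1  (I1 outputs flow p/I1)
b3 stroke→J1  (J1: bond 4 brought flow, rest push out)

β0 stroke→J1
β1 stroke→J1
β2 stroke→J1
β3 stroke→J1
β4 stroke→I1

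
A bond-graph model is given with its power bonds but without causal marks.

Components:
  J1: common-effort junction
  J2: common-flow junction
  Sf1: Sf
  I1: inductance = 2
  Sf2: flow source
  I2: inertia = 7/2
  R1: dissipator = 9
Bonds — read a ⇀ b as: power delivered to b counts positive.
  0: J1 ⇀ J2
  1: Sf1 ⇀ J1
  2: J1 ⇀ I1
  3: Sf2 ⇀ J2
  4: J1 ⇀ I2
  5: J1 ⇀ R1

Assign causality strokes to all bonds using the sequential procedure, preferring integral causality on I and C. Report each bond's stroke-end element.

#0 stroke at J2
#1 stroke at Sf1
#2 stroke at I1
#3 stroke at Sf2
#4 stroke at I2
#5 stroke at J1

b1 stroke→Sf1  (source Sf1 imposes f)
b3 stroke→Sf2  (source Sf2 imposes f)
b0 stroke→J2  (common-f at J2 fixed by 3)
b2 stroke→I1  (I1: I, integral causality)
b4 stroke→I2  (I2 outputs flow p/I2)
b5 stroke→J1  (only one effort-in slot at J1)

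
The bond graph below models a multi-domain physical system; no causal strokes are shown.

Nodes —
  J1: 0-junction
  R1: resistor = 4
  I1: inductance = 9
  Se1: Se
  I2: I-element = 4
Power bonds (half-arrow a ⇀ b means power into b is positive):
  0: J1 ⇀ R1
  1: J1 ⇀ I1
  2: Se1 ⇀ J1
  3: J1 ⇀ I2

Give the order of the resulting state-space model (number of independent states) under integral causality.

2  (I1, I2 all integral)

#2 →J1  (Se1 (Se) sets effort on bond)
#0 →R1  (J1 effort already set via bond 2)
#1 →I1  (0-jn J1 has e-setter on 2)
#3 →I2  (J1 effort already set via bond 2)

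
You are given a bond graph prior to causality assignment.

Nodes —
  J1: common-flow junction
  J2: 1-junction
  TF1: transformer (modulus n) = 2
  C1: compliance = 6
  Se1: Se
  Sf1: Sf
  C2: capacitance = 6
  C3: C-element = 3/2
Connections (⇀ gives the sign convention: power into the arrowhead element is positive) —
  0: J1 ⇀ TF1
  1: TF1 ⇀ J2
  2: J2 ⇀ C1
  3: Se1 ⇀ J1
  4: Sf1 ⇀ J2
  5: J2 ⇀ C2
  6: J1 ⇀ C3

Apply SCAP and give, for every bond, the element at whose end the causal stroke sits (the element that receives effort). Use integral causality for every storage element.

bond 0 stroke→TF1
bond 1 stroke→J2
bond 2 stroke→J2
bond 3 stroke→J1
bond 4 stroke→Sf1
bond 5 stroke→J2
bond 6 stroke→J1

#3 |J1  (Se1 fixes effort; stroke away)
#4 |Sf1  (Sf1 (Sf) sets flow on bond)
#1 |J2  (1-jn J2 has f-setter on 4)
#2 |J2  (common-f at J2 fixed by 4)
#5 |J2  (1-jn J2 has f-setter on 4)
#0 |TF1  (TF TF1: opposite of bond 1)
#6 |J1  (1-jn J1 has f-setter on 0)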